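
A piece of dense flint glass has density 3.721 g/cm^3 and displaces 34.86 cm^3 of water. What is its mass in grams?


Rearrange rho = m / V:
  m = rho * V
  m = 3.721 * 34.86 = 129.714 g

129.714 g


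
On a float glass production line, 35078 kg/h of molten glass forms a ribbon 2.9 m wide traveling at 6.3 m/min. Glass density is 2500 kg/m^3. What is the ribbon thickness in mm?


Ribbon cross-section from mass balance:
  Volume rate = throughput / density = 35078 / 2500 = 14.0312 m^3/h
  thickness = volume rate / (speed * 60 * width), i.e.
  thickness = throughput / (60 * speed * width * density) * 1000
  thickness = 35078 / (60 * 6.3 * 2.9 * 2500) * 1000 = 12.8 mm

12.8 mm


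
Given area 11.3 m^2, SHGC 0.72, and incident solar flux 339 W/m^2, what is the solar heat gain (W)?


Solar heat gain: Q = Area * SHGC * Irradiance
  Q = 11.3 * 0.72 * 339 = 2758.1 W

2758.1 W


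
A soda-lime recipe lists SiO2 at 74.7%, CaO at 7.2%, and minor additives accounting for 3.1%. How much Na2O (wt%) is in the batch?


Pieces sum to 100%:
  Na2O = 100 - (SiO2 + CaO + others)
  Na2O = 100 - (74.7 + 7.2 + 3.1) = 15.0%

15.0%


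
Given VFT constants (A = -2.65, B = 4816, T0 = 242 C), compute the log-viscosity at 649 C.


VFT equation: log(eta) = A + B / (T - T0)
  T - T0 = 649 - 242 = 407
  B / (T - T0) = 4816 / 407 = 11.833
  log(eta) = -2.65 + 11.833 = 9.183

9.183


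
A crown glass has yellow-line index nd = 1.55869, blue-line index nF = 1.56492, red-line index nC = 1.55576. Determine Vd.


Abbe number formula: Vd = (nd - 1) / (nF - nC)
  nd - 1 = 1.55869 - 1 = 0.55869
  nF - nC = 1.56492 - 1.55576 = 0.00916
  Vd = 0.55869 / 0.00916 = 60.99

60.99


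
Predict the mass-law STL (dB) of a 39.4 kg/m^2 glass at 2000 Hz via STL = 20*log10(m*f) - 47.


Mass law: STL = 20 * log10(m * f) - 47
  m * f = 39.4 * 2000 = 78800
  log10(78800) = 4.89653
  STL = 20 * 4.89653 - 47 = 97.9306 - 47 = 50.9 dB

50.9 dB


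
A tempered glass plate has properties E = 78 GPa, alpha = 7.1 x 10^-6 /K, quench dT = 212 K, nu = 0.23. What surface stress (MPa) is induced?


Tempering stress: sigma = E * alpha * dT / (1 - nu)
  E (MPa) = 78 * 1000 = 78000
  Numerator = 78000 * (7.1 x 10^-6) * 212 = 117.4056
  Denominator = 1 - 0.23 = 0.77
  sigma = 117.4056 / 0.77 = 152.5 MPa

152.5 MPa


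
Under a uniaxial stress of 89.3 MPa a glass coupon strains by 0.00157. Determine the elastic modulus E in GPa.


Young's modulus: E = stress / strain
  E = 89.3 MPa / 0.00157 = 56878.98 MPa
Convert to GPa: 56878.98 / 1000 = 56.88 GPa

56.88 GPa


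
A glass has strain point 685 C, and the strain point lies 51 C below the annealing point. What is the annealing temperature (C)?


T_anneal = T_strain + gap:
  T_anneal = 685 + 51 = 736 C

736 C


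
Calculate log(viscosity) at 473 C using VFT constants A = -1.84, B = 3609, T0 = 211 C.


VFT equation: log(eta) = A + B / (T - T0)
  T - T0 = 473 - 211 = 262
  B / (T - T0) = 3609 / 262 = 13.775
  log(eta) = -1.84 + 13.775 = 11.935

11.935


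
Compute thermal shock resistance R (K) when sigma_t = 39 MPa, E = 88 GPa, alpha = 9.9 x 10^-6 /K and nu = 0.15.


Thermal shock resistance: R = sigma * (1 - nu) / (E * alpha)
  Numerator = 39 * (1 - 0.15) = 33.15
  Denominator = 88 * 1000 * (9.9 x 10^-6) = 0.8712
  R = 33.15 / 0.8712 = 38.1 K

38.1 K


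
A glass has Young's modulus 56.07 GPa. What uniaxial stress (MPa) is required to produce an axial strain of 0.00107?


Rearrange E = sigma / epsilon:
  sigma = E * epsilon
  E (MPa) = 56.07 * 1000 = 56070
  sigma = 56070 * 0.00107 = 59.99 MPa

59.99 MPa


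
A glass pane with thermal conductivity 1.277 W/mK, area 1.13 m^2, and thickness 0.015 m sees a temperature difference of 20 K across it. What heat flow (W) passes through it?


Fourier's law: Q = k * A * dT / t
  Q = 1.277 * 1.13 * 20 / 0.015
  Q = 28.8602 / 0.015 = 1924 W

1924 W


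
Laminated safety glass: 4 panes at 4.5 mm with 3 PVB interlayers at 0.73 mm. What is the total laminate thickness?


Total thickness = glass contribution + PVB contribution
  Glass: 4 * 4.5 = 18.0 mm
  PVB: 3 * 0.73 = 2.19 mm
  Total = 18.0 + 2.19 = 20.19 mm

20.19 mm


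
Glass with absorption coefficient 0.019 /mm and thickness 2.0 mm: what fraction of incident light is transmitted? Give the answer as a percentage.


Beer-Lambert law: T = exp(-alpha * thickness)
  exponent = -0.019 * 2.0 = -0.038
  T = exp(-0.038) = 0.9627
  Percentage = 0.9627 * 100 = 96.27%

96.27%


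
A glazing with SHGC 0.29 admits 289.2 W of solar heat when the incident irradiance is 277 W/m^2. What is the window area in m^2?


Rearrange Q = Area * SHGC * Irradiance:
  Area = Q / (SHGC * Irradiance)
  Area = 289.2 / (0.29 * 277) = 3.6 m^2

3.6 m^2


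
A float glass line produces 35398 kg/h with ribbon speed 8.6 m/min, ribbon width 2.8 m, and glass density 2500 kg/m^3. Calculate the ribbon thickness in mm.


Ribbon cross-section from mass balance:
  Volume rate = throughput / density = 35398 / 2500 = 14.1592 m^3/h
  thickness = volume rate / (speed * 60 * width), i.e.
  thickness = throughput / (60 * speed * width * density) * 1000
  thickness = 35398 / (60 * 8.6 * 2.8 * 2500) * 1000 = 9.8 mm

9.8 mm


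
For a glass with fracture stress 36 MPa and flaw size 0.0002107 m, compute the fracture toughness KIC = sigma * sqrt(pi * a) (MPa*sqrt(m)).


Fracture toughness: KIC = sigma * sqrt(pi * a)
  pi * a = pi * 0.0002107 = 0.000661934
  sqrt(pi * a) = 0.025728
  KIC = 36 * 0.025728 = 0.926 MPa*sqrt(m)

0.926 MPa*sqrt(m)


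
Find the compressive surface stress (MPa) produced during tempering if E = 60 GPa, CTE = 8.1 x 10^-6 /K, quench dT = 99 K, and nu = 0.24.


Tempering stress: sigma = E * alpha * dT / (1 - nu)
  E (MPa) = 60 * 1000 = 60000
  Numerator = 60000 * (8.1 x 10^-6) * 99 = 48.114
  Denominator = 1 - 0.24 = 0.76
  sigma = 48.114 / 0.76 = 63.3 MPa

63.3 MPa


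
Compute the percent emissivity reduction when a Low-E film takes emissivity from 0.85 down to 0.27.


Percentage reduction = (1 - coated/uncoated) * 100
  Ratio = 0.27 / 0.85 = 0.3176
  Reduction = (1 - 0.3176) * 100 = 68.2%

68.2%


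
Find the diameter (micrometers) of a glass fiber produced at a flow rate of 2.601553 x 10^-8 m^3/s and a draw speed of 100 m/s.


Cross-sectional area from continuity:
  A = Q / v = 2.601553 x 10^-8 / 100 = 2.601553 x 10^-10 m^2
Diameter from circular cross-section:
  d = sqrt(4A / pi) * 10^6 (m -> um)
  d = sqrt(4 * 2.601553 x 10^-10 / pi) * 10^6 = 18.2 um

18.2 um


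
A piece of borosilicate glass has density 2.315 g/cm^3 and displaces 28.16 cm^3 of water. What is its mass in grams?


Rearrange rho = m / V:
  m = rho * V
  m = 2.315 * 28.16 = 65.19 g

65.19 g


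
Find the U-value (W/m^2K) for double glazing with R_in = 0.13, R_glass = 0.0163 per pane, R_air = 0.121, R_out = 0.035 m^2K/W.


Total thermal resistance (series):
  R_total = R_in + R_glass + R_air + R_glass + R_out
  R_total = 0.13 + 0.0163 + 0.121 + 0.0163 + 0.035 = 0.3186 m^2K/W
U-value = 1 / R_total = 1 / 0.3186 = 3.139 W/m^2K

3.139 W/m^2K


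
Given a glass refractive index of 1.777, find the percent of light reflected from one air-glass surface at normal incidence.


Fresnel reflectance at normal incidence:
  R = ((n - 1)/(n + 1))^2
  (n - 1)/(n + 1) = (1.777 - 1)/(1.777 + 1) = 0.279798
  R = 0.279798^2 = 0.0782869
  R(%) = 0.0782869 * 100 = 7.829%

7.829%


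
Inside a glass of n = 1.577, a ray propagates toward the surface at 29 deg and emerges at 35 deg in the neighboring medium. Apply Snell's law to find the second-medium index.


Apply Snell's law: n1 * sin(theta1) = n2 * sin(theta2)
  n2 = n1 * sin(theta1) / sin(theta2)
  sin(29) = 0.48481
  sin(35) = 0.573576
  n2 = 1.577 * 0.48481 / 0.573576 = 1.3329

1.3329


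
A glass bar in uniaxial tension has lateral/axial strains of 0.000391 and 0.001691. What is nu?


Poisson's ratio: nu = lateral strain / axial strain
  nu = 0.000391 / 0.001691 = 0.2312

0.2312


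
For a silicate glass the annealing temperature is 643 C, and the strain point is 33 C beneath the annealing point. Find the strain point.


Strain point = annealing point - difference:
  T_strain = 643 - 33 = 610 C

610 C


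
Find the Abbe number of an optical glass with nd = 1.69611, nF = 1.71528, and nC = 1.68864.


Abbe number formula: Vd = (nd - 1) / (nF - nC)
  nd - 1 = 1.69611 - 1 = 0.69611
  nF - nC = 1.71528 - 1.68864 = 0.02664
  Vd = 0.69611 / 0.02664 = 26.13

26.13


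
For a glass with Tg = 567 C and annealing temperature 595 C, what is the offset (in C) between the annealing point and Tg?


Offset = T_anneal - Tg:
  offset = 595 - 567 = 28 C

28 C


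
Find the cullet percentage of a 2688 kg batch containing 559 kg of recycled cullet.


Cullet ratio = (cullet mass / total batch mass) * 100
  Ratio = 559 / 2688 * 100 = 20.8%

20.8%


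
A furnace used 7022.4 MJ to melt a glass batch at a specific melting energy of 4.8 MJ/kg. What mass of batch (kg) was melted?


Rearrange E = m * s for m:
  m = E / s
  m = 7022.4 / 4.8 = 1463.0 kg

1463.0 kg


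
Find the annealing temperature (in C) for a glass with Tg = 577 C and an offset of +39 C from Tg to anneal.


The annealing temperature is Tg plus the offset:
  T_anneal = 577 + 39 = 616 C

616 C


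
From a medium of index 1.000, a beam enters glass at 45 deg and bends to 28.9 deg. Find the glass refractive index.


Apply Snell's law: n1 * sin(theta1) = n2 * sin(theta2)
  n2 = n1 * sin(theta1) / sin(theta2)
  sin(45) = 0.707107
  sin(28.9) = 0.483282
  n2 = 1.000 * 0.707107 / 0.483282 = 1.4631

1.4631


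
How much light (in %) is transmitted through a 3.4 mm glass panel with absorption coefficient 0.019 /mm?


Beer-Lambert law: T = exp(-alpha * thickness)
  exponent = -0.019 * 3.4 = -0.0646
  T = exp(-0.0646) = 0.9374
  Percentage = 0.9374 * 100 = 93.74%

93.74%


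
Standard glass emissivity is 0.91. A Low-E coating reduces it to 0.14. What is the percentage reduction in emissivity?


Percentage reduction = (1 - coated/uncoated) * 100
  Ratio = 0.14 / 0.91 = 0.1538
  Reduction = (1 - 0.1538) * 100 = 84.6%

84.6%


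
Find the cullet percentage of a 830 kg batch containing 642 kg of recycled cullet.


Cullet ratio = (cullet mass / total batch mass) * 100
  Ratio = 642 / 830 * 100 = 77.35%

77.35%


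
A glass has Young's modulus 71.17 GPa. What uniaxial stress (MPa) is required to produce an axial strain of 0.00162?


Rearrange E = sigma / epsilon:
  sigma = E * epsilon
  E (MPa) = 71.17 * 1000 = 71170
  sigma = 71170 * 0.00162 = 115.3 MPa

115.3 MPa


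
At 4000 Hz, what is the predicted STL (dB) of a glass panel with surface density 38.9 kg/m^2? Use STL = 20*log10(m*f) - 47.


Mass law: STL = 20 * log10(m * f) - 47
  m * f = 38.9 * 4000 = 155600
  log10(155600) = 5.19201
  STL = 20 * 5.19201 - 47 = 103.8402 - 47 = 56.8 dB

56.8 dB


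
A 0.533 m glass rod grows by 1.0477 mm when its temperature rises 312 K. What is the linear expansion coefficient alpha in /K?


Rearrange dL = alpha * L0 * dT for alpha:
  alpha = dL / (L0 * dT)
  alpha = (1.0477 / 1000) / (0.533 * 312) = 0.0000063 /K = 6.3 x 10^-6 /K

6.3 x 10^-6 /K


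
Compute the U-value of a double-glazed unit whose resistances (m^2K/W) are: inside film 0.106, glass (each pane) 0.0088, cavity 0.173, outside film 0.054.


Total thermal resistance (series):
  R_total = R_in + R_glass + R_air + R_glass + R_out
  R_total = 0.106 + 0.0088 + 0.173 + 0.0088 + 0.054 = 0.3506 m^2K/W
U-value = 1 / R_total = 1 / 0.3506 = 2.852 W/m^2K

2.852 W/m^2K


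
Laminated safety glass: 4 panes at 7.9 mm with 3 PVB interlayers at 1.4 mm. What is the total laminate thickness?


Total thickness = glass contribution + PVB contribution
  Glass: 4 * 7.9 = 31.6 mm
  PVB: 3 * 1.4 = 4.2 mm
  Total = 31.6 + 4.2 = 35.8 mm

35.8 mm


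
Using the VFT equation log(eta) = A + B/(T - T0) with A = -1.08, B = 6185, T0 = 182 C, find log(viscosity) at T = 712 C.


VFT equation: log(eta) = A + B / (T - T0)
  T - T0 = 712 - 182 = 530
  B / (T - T0) = 6185 / 530 = 11.67
  log(eta) = -1.08 + 11.67 = 10.59

10.59


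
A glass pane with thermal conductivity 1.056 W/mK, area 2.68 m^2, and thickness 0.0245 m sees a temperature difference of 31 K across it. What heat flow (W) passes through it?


Fourier's law: Q = k * A * dT / t
  Q = 1.056 * 2.68 * 31 / 0.0245
  Q = 87.73248 / 0.0245 = 3580.9 W

3580.9 W


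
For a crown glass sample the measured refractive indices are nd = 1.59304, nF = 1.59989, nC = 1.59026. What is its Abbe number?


Abbe number formula: Vd = (nd - 1) / (nF - nC)
  nd - 1 = 1.59304 - 1 = 0.59304
  nF - nC = 1.59989 - 1.59026 = 0.00963
  Vd = 0.59304 / 0.00963 = 61.58

61.58


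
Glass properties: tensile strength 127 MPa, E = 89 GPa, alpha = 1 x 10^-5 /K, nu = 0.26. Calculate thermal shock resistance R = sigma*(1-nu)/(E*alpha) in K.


Thermal shock resistance: R = sigma * (1 - nu) / (E * alpha)
  Numerator = 127 * (1 - 0.26) = 93.98
  Denominator = 89 * 1000 * (1 x 10^-5) = 0.89
  R = 93.98 / 0.89 = 105.6 K

105.6 K


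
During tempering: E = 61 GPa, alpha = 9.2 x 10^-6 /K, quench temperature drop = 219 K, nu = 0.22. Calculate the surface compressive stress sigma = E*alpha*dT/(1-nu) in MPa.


Tempering stress: sigma = E * alpha * dT / (1 - nu)
  E (MPa) = 61 * 1000 = 61000
  Numerator = 61000 * (9.2 x 10^-6) * 219 = 122.9028
  Denominator = 1 - 0.22 = 0.78
  sigma = 122.9028 / 0.78 = 157.6 MPa

157.6 MPa


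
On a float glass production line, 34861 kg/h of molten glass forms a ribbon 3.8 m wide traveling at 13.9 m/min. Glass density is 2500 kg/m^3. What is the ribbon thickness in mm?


Ribbon cross-section from mass balance:
  Volume rate = throughput / density = 34861 / 2500 = 13.9444 m^3/h
  thickness = volume rate / (speed * 60 * width), i.e.
  thickness = throughput / (60 * speed * width * density) * 1000
  thickness = 34861 / (60 * 13.9 * 3.8 * 2500) * 1000 = 4.4 mm

4.4 mm


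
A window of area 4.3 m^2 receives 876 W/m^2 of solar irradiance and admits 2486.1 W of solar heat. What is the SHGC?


Rearrange Q = Area * SHGC * Irradiance:
  SHGC = Q / (Area * Irradiance)
  SHGC = 2486.1 / (4.3 * 876) = 0.66

0.66


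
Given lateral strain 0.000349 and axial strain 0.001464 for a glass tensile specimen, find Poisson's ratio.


Poisson's ratio: nu = lateral strain / axial strain
  nu = 0.000349 / 0.001464 = 0.2384

0.2384


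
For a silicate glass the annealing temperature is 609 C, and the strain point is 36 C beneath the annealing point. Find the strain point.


Strain point = annealing point - difference:
  T_strain = 609 - 36 = 573 C

573 C


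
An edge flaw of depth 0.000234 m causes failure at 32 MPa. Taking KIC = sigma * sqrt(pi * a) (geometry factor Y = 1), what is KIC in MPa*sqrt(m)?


Fracture toughness: KIC = sigma * sqrt(pi * a)
  pi * a = pi * 0.000234 = 0.000735133
  sqrt(pi * a) = 0.027113
  KIC = 32 * 0.027113 = 0.868 MPa*sqrt(m)

0.868 MPa*sqrt(m)


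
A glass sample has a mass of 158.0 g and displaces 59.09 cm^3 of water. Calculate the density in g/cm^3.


Use the definition of density:
  rho = mass / volume
  rho = 158.0 / 59.09 = 2.674 g/cm^3

2.674 g/cm^3


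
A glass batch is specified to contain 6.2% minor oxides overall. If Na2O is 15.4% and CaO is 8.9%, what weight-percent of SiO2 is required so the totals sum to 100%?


Known pieces sum to 100%:
  SiO2 = 100 - (others + Na2O + CaO)
  SiO2 = 100 - (6.2 + 15.4 + 8.9) = 69.5%

69.5%


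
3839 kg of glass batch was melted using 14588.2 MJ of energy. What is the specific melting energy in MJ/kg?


Rearrange E = m * s for s:
  s = E / m
  s = 14588.2 / 3839 = 3.8 MJ/kg

3.8 MJ/kg


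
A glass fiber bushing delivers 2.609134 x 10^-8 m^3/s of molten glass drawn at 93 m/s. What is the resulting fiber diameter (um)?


Cross-sectional area from continuity:
  A = Q / v = 2.609134 x 10^-8 / 93 = 2.80552 x 10^-10 m^2
Diameter from circular cross-section:
  d = sqrt(4A / pi) * 10^6 (m -> um)
  d = sqrt(4 * 2.80552 x 10^-10 / pi) * 10^6 = 18.9 um

18.9 um


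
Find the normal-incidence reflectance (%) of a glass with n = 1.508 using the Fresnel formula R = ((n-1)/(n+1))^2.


Fresnel reflectance at normal incidence:
  R = ((n - 1)/(n + 1))^2
  (n - 1)/(n + 1) = (1.508 - 1)/(1.508 + 1) = 0.202552
  R = 0.202552^2 = 0.0410273
  R(%) = 0.0410273 * 100 = 4.103%

4.103%


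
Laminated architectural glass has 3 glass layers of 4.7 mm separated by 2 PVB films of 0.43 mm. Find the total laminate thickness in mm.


Total thickness = glass contribution + PVB contribution
  Glass: 3 * 4.7 = 14.1 mm
  PVB: 2 * 0.43 = 0.86 mm
  Total = 14.1 + 0.86 = 14.96 mm

14.96 mm


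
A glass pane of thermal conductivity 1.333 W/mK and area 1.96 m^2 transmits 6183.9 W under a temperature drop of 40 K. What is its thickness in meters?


Fourier's law: t = k * A * dT / Q
  t = 1.333 * 1.96 * 40 / 6183.9
  t = 104.5072 / 6183.9 = 0.0169 m

0.0169 m


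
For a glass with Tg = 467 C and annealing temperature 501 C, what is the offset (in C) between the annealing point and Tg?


Offset = T_anneal - Tg:
  offset = 501 - 467 = 34 C

34 C


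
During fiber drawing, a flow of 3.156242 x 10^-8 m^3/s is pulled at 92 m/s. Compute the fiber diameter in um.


Cross-sectional area from continuity:
  A = Q / v = 3.156242 x 10^-8 / 92 = 3.430698 x 10^-10 m^2
Diameter from circular cross-section:
  d = sqrt(4A / pi) * 10^6 (m -> um)
  d = sqrt(4 * 3.430698 x 10^-10 / pi) * 10^6 = 20.9 um

20.9 um


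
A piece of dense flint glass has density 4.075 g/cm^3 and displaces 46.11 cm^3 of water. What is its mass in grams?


Rearrange rho = m / V:
  m = rho * V
  m = 4.075 * 46.11 = 187.898 g

187.898 g


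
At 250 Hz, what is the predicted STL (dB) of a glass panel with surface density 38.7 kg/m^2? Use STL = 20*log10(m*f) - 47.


Mass law: STL = 20 * log10(m * f) - 47
  m * f = 38.7 * 250 = 9675
  log10(9675) = 3.98565
  STL = 20 * 3.98565 - 47 = 79.713 - 47 = 32.7 dB

32.7 dB


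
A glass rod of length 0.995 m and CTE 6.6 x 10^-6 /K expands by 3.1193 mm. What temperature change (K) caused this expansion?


Rearrange dL = alpha * L0 * dT for dT:
  dT = dL / (alpha * L0)
  dL (m) = 3.1193 / 1000 = 0.0031193
  dT = 0.0031193 / ((6.6 x 10^-6) * 0.995) = 475.0 K

475.0 K


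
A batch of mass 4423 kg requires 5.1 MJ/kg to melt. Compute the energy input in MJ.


Total energy = mass * specific energy
  E = 4423 * 5.1 = 22557.3 MJ

22557.3 MJ


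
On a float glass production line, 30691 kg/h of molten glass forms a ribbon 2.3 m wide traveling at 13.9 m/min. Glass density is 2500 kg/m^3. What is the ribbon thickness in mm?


Ribbon cross-section from mass balance:
  Volume rate = throughput / density = 30691 / 2500 = 12.2764 m^3/h
  thickness = volume rate / (speed * 60 * width), i.e.
  thickness = throughput / (60 * speed * width * density) * 1000
  thickness = 30691 / (60 * 13.9 * 2.3 * 2500) * 1000 = 6.4 mm

6.4 mm


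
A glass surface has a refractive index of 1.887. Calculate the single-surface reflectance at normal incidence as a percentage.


Fresnel reflectance at normal incidence:
  R = ((n - 1)/(n + 1))^2
  (n - 1)/(n + 1) = (1.887 - 1)/(1.887 + 1) = 0.307239
  R = 0.307239^2 = 0.0943958
  R(%) = 0.0943958 * 100 = 9.44%

9.44%


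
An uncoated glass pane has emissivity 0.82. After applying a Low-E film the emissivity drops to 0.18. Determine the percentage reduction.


Percentage reduction = (1 - coated/uncoated) * 100
  Ratio = 0.18 / 0.82 = 0.2195
  Reduction = (1 - 0.2195) * 100 = 78.0%

78.0%


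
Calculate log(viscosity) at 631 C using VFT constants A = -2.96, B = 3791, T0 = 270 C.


VFT equation: log(eta) = A + B / (T - T0)
  T - T0 = 631 - 270 = 361
  B / (T - T0) = 3791 / 361 = 10.501
  log(eta) = -2.96 + 10.501 = 7.541

7.541


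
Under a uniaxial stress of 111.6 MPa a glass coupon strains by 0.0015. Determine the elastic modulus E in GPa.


Young's modulus: E = stress / strain
  E = 111.6 MPa / 0.0015 = 74400 MPa
Convert to GPa: 74400 / 1000 = 74.4 GPa

74.4 GPa


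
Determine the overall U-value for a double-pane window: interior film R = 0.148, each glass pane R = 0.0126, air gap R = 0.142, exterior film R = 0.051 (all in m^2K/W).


Total thermal resistance (series):
  R_total = R_in + R_glass + R_air + R_glass + R_out
  R_total = 0.148 + 0.0126 + 0.142 + 0.0126 + 0.051 = 0.3662 m^2K/W
U-value = 1 / R_total = 1 / 0.3662 = 2.731 W/m^2K

2.731 W/m^2K


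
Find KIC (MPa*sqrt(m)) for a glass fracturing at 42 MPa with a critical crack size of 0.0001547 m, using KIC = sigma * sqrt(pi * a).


Fracture toughness: KIC = sigma * sqrt(pi * a)
  pi * a = pi * 0.0001547 = 0.000486004
  sqrt(pi * a) = 0.022045
  KIC = 42 * 0.022045 = 0.926 MPa*sqrt(m)

0.926 MPa*sqrt(m)


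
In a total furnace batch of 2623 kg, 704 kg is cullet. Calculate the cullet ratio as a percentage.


Cullet ratio = (cullet mass / total batch mass) * 100
  Ratio = 704 / 2623 * 100 = 26.84%

26.84%


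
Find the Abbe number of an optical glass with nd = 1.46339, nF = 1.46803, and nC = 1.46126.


Abbe number formula: Vd = (nd - 1) / (nF - nC)
  nd - 1 = 1.46339 - 1 = 0.46339
  nF - nC = 1.46803 - 1.46126 = 0.00677
  Vd = 0.46339 / 0.00677 = 68.45

68.45


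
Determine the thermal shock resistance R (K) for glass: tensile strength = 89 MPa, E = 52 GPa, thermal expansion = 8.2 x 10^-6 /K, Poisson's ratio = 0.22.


Thermal shock resistance: R = sigma * (1 - nu) / (E * alpha)
  Numerator = 89 * (1 - 0.22) = 69.42
  Denominator = 52 * 1000 * (8.2 x 10^-6) = 0.4264
  R = 69.42 / 0.4264 = 162.8 K

162.8 K


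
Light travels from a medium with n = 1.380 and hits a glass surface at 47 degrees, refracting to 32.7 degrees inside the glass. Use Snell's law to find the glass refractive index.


Apply Snell's law: n1 * sin(theta1) = n2 * sin(theta2)
  n2 = n1 * sin(theta1) / sin(theta2)
  sin(47) = 0.731354
  sin(32.7) = 0.54024
  n2 = 1.380 * 0.731354 / 0.54024 = 1.8682

1.8682


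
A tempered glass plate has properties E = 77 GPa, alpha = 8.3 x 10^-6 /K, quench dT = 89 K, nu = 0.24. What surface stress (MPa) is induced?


Tempering stress: sigma = E * alpha * dT / (1 - nu)
  E (MPa) = 77 * 1000 = 77000
  Numerator = 77000 * (8.3 x 10^-6) * 89 = 56.8799
  Denominator = 1 - 0.24 = 0.76
  sigma = 56.8799 / 0.76 = 74.8 MPa

74.8 MPa


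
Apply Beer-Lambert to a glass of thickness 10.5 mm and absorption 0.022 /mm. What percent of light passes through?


Beer-Lambert law: T = exp(-alpha * thickness)
  exponent = -0.022 * 10.5 = -0.231
  T = exp(-0.231) = 0.7937
  Percentage = 0.7937 * 100 = 79.37%

79.37%


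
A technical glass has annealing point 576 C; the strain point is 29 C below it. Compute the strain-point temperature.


Strain point = annealing point - difference:
  T_strain = 576 - 29 = 547 C

547 C


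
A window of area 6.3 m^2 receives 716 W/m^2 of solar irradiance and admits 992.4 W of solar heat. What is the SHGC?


Rearrange Q = Area * SHGC * Irradiance:
  SHGC = Q / (Area * Irradiance)
  SHGC = 992.4 / (6.3 * 716) = 0.22

0.22


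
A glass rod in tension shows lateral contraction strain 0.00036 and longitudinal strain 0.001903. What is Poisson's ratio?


Poisson's ratio: nu = lateral strain / axial strain
  nu = 0.00036 / 0.001903 = 0.1892

0.1892


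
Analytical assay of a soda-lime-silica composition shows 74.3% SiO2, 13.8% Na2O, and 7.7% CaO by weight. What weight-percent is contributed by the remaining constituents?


Sum the three major oxides:
  SiO2 + Na2O + CaO = 74.3 + 13.8 + 7.7 = 95.8%
Subtract from 100%:
  Others = 100 - 95.8 = 4.2%

4.2%


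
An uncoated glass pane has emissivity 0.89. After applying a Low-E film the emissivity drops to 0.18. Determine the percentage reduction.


Percentage reduction = (1 - coated/uncoated) * 100
  Ratio = 0.18 / 0.89 = 0.2022
  Reduction = (1 - 0.2022) * 100 = 79.8%

79.8%


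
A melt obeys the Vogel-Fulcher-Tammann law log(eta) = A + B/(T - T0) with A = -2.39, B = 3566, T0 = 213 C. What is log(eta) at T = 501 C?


VFT equation: log(eta) = A + B / (T - T0)
  T - T0 = 501 - 213 = 288
  B / (T - T0) = 3566 / 288 = 12.382
  log(eta) = -2.39 + 12.382 = 9.992

9.992


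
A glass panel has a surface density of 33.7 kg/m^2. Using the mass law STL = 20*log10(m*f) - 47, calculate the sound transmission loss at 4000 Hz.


Mass law: STL = 20 * log10(m * f) - 47
  m * f = 33.7 * 4000 = 134800
  log10(134800) = 5.12969
  STL = 20 * 5.12969 - 47 = 102.5938 - 47 = 55.6 dB

55.6 dB


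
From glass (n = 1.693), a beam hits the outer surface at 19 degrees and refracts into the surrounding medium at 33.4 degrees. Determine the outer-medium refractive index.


Apply Snell's law: n1 * sin(theta1) = n2 * sin(theta2)
  n2 = n1 * sin(theta1) / sin(theta2)
  sin(19) = 0.325568
  sin(33.4) = 0.550481
  n2 = 1.693 * 0.325568 / 0.550481 = 1.0013

1.0013


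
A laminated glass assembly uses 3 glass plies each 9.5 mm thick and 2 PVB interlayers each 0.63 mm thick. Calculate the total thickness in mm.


Total thickness = glass contribution + PVB contribution
  Glass: 3 * 9.5 = 28.5 mm
  PVB: 2 * 0.63 = 1.26 mm
  Total = 28.5 + 1.26 = 29.76 mm

29.76 mm


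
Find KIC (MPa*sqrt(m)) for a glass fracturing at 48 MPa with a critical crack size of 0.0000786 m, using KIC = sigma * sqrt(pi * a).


Fracture toughness: KIC = sigma * sqrt(pi * a)
  pi * a = pi * 0.0000786 = 0.000246929
  sqrt(pi * a) = 0.015714
  KIC = 48 * 0.015714 = 0.754 MPa*sqrt(m)

0.754 MPa*sqrt(m)


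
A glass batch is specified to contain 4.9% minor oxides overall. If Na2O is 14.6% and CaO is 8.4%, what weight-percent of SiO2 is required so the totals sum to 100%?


Known pieces sum to 100%:
  SiO2 = 100 - (others + Na2O + CaO)
  SiO2 = 100 - (4.9 + 14.6 + 8.4) = 72.1%

72.1%


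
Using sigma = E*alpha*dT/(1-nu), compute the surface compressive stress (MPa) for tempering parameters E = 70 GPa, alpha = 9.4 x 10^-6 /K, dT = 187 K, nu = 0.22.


Tempering stress: sigma = E * alpha * dT / (1 - nu)
  E (MPa) = 70 * 1000 = 70000
  Numerator = 70000 * (9.4 x 10^-6) * 187 = 123.046
  Denominator = 1 - 0.22 = 0.78
  sigma = 123.046 / 0.78 = 157.8 MPa

157.8 MPa


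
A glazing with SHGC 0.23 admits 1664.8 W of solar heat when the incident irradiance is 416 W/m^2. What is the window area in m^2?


Rearrange Q = Area * SHGC * Irradiance:
  Area = Q / (SHGC * Irradiance)
  Area = 1664.8 / (0.23 * 416) = 17.4 m^2

17.4 m^2


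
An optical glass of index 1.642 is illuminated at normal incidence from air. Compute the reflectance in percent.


Fresnel reflectance at normal incidence:
  R = ((n - 1)/(n + 1))^2
  (n - 1)/(n + 1) = (1.642 - 1)/(1.642 + 1) = 0.242998
  R = 0.242998^2 = 0.059048
  R(%) = 0.059048 * 100 = 5.905%

5.905%


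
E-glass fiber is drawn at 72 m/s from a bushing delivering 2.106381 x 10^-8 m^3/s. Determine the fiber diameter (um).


Cross-sectional area from continuity:
  A = Q / v = 2.106381 x 10^-8 / 72 = 2.925529 x 10^-10 m^2
Diameter from circular cross-section:
  d = sqrt(4A / pi) * 10^6 (m -> um)
  d = sqrt(4 * 2.925529 x 10^-10 / pi) * 10^6 = 19.3 um

19.3 um


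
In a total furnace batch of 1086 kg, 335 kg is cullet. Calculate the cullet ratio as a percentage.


Cullet ratio = (cullet mass / total batch mass) * 100
  Ratio = 335 / 1086 * 100 = 30.85%

30.85%


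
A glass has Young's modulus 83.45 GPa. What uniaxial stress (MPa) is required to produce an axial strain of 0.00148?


Rearrange E = sigma / epsilon:
  sigma = E * epsilon
  E (MPa) = 83.45 * 1000 = 83450
  sigma = 83450 * 0.00148 = 123.51 MPa

123.51 MPa


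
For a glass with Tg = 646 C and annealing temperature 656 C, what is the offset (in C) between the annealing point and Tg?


Offset = T_anneal - Tg:
  offset = 656 - 646 = 10 C

10 C


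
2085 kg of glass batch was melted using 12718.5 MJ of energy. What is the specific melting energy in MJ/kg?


Rearrange E = m * s for s:
  s = E / m
  s = 12718.5 / 2085 = 6.1 MJ/kg

6.1 MJ/kg


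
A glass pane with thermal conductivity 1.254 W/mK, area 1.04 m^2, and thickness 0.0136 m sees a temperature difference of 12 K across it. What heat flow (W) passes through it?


Fourier's law: Q = k * A * dT / t
  Q = 1.254 * 1.04 * 12 / 0.0136
  Q = 15.64992 / 0.0136 = 1150.7 W

1150.7 W


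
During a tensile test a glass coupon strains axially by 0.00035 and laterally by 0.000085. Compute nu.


Poisson's ratio: nu = lateral strain / axial strain
  nu = 0.000085 / 0.00035 = 0.2429

0.2429


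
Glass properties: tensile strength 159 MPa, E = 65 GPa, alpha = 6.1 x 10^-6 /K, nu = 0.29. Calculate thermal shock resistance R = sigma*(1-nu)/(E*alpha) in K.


Thermal shock resistance: R = sigma * (1 - nu) / (E * alpha)
  Numerator = 159 * (1 - 0.29) = 112.89
  Denominator = 65 * 1000 * (6.1 x 10^-6) = 0.3965
  R = 112.89 / 0.3965 = 284.7 K

284.7 K


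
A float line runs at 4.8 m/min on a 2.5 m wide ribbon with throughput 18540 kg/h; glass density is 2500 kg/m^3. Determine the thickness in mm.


Ribbon cross-section from mass balance:
  Volume rate = throughput / density = 18540 / 2500 = 7.416 m^3/h
  thickness = volume rate / (speed * 60 * width), i.e.
  thickness = throughput / (60 * speed * width * density) * 1000
  thickness = 18540 / (60 * 4.8 * 2.5 * 2500) * 1000 = 10.3 mm

10.3 mm


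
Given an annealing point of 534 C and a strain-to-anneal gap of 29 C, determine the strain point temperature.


Strain point = annealing point - difference:
  T_strain = 534 - 29 = 505 C

505 C


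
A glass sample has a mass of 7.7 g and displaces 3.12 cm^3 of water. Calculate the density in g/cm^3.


Use the definition of density:
  rho = mass / volume
  rho = 7.7 / 3.12 = 2.468 g/cm^3

2.468 g/cm^3


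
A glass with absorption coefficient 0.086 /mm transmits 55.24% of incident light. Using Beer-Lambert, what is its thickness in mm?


Rearrange T = exp(-alpha * thickness):
  thickness = -ln(T) / alpha
  T = 55.24/100 = 0.5524
  ln(T) = -0.59348
  -ln(T) = 0.59348
  thickness = 0.59348 / 0.086 = 6.9 mm

6.9 mm


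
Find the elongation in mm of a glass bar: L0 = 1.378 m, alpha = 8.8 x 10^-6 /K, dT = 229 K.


Thermal expansion formula: dL = alpha * L0 * dT
  dL = (8.8 x 10^-6) * 1.378 * 229 = 0.00277695 m
Convert to mm: 0.00277695 * 1000 = 2.7769 mm

2.7769 mm


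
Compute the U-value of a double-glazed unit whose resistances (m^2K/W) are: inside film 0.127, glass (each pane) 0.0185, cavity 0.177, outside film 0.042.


Total thermal resistance (series):
  R_total = R_in + R_glass + R_air + R_glass + R_out
  R_total = 0.127 + 0.0185 + 0.177 + 0.0185 + 0.042 = 0.383 m^2K/W
U-value = 1 / R_total = 1 / 0.383 = 2.611 W/m^2K

2.611 W/m^2K


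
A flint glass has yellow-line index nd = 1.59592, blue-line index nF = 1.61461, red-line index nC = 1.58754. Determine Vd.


Abbe number formula: Vd = (nd - 1) / (nF - nC)
  nd - 1 = 1.59592 - 1 = 0.59592
  nF - nC = 1.61461 - 1.58754 = 0.02707
  Vd = 0.59592 / 0.02707 = 22.01

22.01


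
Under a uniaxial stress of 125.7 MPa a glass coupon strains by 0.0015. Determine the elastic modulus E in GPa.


Young's modulus: E = stress / strain
  E = 125.7 MPa / 0.0015 = 83800 MPa
Convert to GPa: 83800 / 1000 = 83.8 GPa

83.8 GPa


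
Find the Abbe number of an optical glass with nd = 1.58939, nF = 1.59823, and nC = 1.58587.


Abbe number formula: Vd = (nd - 1) / (nF - nC)
  nd - 1 = 1.58939 - 1 = 0.58939
  nF - nC = 1.59823 - 1.58587 = 0.01236
  Vd = 0.58939 / 0.01236 = 47.69

47.69


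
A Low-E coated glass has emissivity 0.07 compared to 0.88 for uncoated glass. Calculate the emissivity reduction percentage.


Percentage reduction = (1 - coated/uncoated) * 100
  Ratio = 0.07 / 0.88 = 0.0795
  Reduction = (1 - 0.0795) * 100 = 92.0%

92.0%


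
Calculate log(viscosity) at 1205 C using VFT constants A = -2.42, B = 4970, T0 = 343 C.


VFT equation: log(eta) = A + B / (T - T0)
  T - T0 = 1205 - 343 = 862
  B / (T - T0) = 4970 / 862 = 5.766
  log(eta) = -2.42 + 5.766 = 3.346

3.346


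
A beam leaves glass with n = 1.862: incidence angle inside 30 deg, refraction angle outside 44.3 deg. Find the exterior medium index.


Apply Snell's law: n1 * sin(theta1) = n2 * sin(theta2)
  n2 = n1 * sin(theta1) / sin(theta2)
  sin(30) = 0.5
  sin(44.3) = 0.698415
  n2 = 1.862 * 0.5 / 0.698415 = 1.333

1.333


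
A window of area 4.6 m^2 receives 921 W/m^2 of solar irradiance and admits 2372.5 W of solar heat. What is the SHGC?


Rearrange Q = Area * SHGC * Irradiance:
  SHGC = Q / (Area * Irradiance)
  SHGC = 2372.5 / (4.6 * 921) = 0.56

0.56


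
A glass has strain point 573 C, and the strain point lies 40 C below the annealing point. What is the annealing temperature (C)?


T_anneal = T_strain + gap:
  T_anneal = 573 + 40 = 613 C

613 C


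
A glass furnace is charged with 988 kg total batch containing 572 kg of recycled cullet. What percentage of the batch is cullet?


Cullet ratio = (cullet mass / total batch mass) * 100
  Ratio = 572 / 988 * 100 = 57.89%

57.89%


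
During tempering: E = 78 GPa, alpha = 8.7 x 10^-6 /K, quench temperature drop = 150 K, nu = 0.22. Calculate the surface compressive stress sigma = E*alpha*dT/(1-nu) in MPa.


Tempering stress: sigma = E * alpha * dT / (1 - nu)
  E (MPa) = 78 * 1000 = 78000
  Numerator = 78000 * (8.7 x 10^-6) * 150 = 101.79
  Denominator = 1 - 0.22 = 0.78
  sigma = 101.79 / 0.78 = 130.5 MPa

130.5 MPa


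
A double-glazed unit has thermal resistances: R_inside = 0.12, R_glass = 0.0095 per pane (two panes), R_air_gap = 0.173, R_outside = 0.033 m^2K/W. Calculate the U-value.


Total thermal resistance (series):
  R_total = R_in + R_glass + R_air + R_glass + R_out
  R_total = 0.12 + 0.0095 + 0.173 + 0.0095 + 0.033 = 0.345 m^2K/W
U-value = 1 / R_total = 1 / 0.345 = 2.899 W/m^2K

2.899 W/m^2K


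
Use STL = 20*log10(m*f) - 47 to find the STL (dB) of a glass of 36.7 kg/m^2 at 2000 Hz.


Mass law: STL = 20 * log10(m * f) - 47
  m * f = 36.7 * 2000 = 73400
  log10(73400) = 4.8657
  STL = 20 * 4.8657 - 47 = 97.314 - 47 = 50.3 dB

50.3 dB


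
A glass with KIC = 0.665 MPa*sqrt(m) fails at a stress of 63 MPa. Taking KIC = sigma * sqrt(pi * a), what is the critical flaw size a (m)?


Rearrange KIC = sigma * sqrt(pi * a):
  sqrt(pi * a) = KIC / sigma
  sqrt(pi * a) = 0.665 / 63 = 0.010556
  a = (KIC / sigma)^2 / pi
  a = 0.010556^2 / pi = 0.0000355 m

0.0000355 m


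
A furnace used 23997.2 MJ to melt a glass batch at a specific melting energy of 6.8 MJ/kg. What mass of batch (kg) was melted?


Rearrange E = m * s for m:
  m = E / s
  m = 23997.2 / 6.8 = 3529.0 kg

3529.0 kg


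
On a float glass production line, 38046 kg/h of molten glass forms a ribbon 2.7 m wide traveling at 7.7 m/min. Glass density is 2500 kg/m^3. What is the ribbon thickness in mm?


Ribbon cross-section from mass balance:
  Volume rate = throughput / density = 38046 / 2500 = 15.2184 m^3/h
  thickness = volume rate / (speed * 60 * width), i.e.
  thickness = throughput / (60 * speed * width * density) * 1000
  thickness = 38046 / (60 * 7.7 * 2.7 * 2500) * 1000 = 12.2 mm

12.2 mm


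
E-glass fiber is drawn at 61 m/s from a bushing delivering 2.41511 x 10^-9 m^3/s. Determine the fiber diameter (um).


Cross-sectional area from continuity:
  A = Q / v = 2.41511 x 10^-9 / 61 = 3.959197 x 10^-11 m^2
Diameter from circular cross-section:
  d = sqrt(4A / pi) * 10^6 (m -> um)
  d = sqrt(4 * 3.959197 x 10^-11 / pi) * 10^6 = 7.1 um

7.1 um


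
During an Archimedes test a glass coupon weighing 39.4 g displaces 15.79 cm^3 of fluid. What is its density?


Use the definition of density:
  rho = mass / volume
  rho = 39.4 / 15.79 = 2.495 g/cm^3

2.495 g/cm^3


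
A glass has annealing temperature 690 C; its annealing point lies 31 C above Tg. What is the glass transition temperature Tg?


Rearrange T_anneal = Tg + offset for Tg:
  Tg = T_anneal - offset = 690 - 31 = 659 C

659 C


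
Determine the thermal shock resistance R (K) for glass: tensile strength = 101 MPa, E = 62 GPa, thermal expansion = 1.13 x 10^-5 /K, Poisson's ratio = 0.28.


Thermal shock resistance: R = sigma * (1 - nu) / (E * alpha)
  Numerator = 101 * (1 - 0.28) = 72.72
  Denominator = 62 * 1000 * (1.13 x 10^-5) = 0.7006
  R = 72.72 / 0.7006 = 103.8 K

103.8 K


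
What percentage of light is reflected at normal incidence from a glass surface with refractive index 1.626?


Fresnel reflectance at normal incidence:
  R = ((n - 1)/(n + 1))^2
  (n - 1)/(n + 1) = (1.626 - 1)/(1.626 + 1) = 0.238385
  R = 0.238385^2 = 0.0568274
  R(%) = 0.0568274 * 100 = 5.683%

5.683%


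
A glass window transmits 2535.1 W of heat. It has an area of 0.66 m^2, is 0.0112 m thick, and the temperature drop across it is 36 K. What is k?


Fourier's law rearranged: k = Q * t / (A * dT)
  Numerator = 2535.1 * 0.0112 = 28.39312
  Denominator = 0.66 * 36 = 23.76
  k = 28.39312 / 23.76 = 1.195 W/mK

1.195 W/mK


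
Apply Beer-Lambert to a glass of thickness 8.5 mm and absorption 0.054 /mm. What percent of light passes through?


Beer-Lambert law: T = exp(-alpha * thickness)
  exponent = -0.054 * 8.5 = -0.459
  T = exp(-0.459) = 0.6319
  Percentage = 0.6319 * 100 = 63.19%

63.19%


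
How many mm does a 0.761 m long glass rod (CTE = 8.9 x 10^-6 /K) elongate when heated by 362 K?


Thermal expansion formula: dL = alpha * L0 * dT
  dL = (8.9 x 10^-6) * 0.761 * 362 = 0.00245179 m
Convert to mm: 0.00245179 * 1000 = 2.4518 mm

2.4518 mm


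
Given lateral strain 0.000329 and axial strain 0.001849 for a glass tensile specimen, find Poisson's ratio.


Poisson's ratio: nu = lateral strain / axial strain
  nu = 0.000329 / 0.001849 = 0.1779

0.1779


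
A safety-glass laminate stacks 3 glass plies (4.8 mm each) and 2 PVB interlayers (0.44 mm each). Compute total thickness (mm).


Total thickness = glass contribution + PVB contribution
  Glass: 3 * 4.8 = 14.4 mm
  PVB: 2 * 0.44 = 0.88 mm
  Total = 14.4 + 0.88 = 15.28 mm

15.28 mm


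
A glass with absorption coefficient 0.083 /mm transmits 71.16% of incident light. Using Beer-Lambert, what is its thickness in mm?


Rearrange T = exp(-alpha * thickness):
  thickness = -ln(T) / alpha
  T = 71.16/100 = 0.7116
  ln(T) = -0.34024
  -ln(T) = 0.34024
  thickness = 0.34024 / 0.083 = 4.1 mm

4.1 mm


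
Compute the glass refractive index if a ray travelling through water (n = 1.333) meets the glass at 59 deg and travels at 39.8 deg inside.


Apply Snell's law: n1 * sin(theta1) = n2 * sin(theta2)
  n2 = n1 * sin(theta1) / sin(theta2)
  sin(59) = 0.857167
  sin(39.8) = 0.64011
  n2 = 1.333 * 0.857167 / 0.64011 = 1.785

1.785


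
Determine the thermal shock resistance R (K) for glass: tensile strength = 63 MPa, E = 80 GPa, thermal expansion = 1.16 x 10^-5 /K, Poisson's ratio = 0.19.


Thermal shock resistance: R = sigma * (1 - nu) / (E * alpha)
  Numerator = 63 * (1 - 0.19) = 51.03
  Denominator = 80 * 1000 * (1.16 x 10^-5) = 0.928
  R = 51.03 / 0.928 = 55.0 K

55.0 K


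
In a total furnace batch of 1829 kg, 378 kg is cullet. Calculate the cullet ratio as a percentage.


Cullet ratio = (cullet mass / total batch mass) * 100
  Ratio = 378 / 1829 * 100 = 20.67%

20.67%


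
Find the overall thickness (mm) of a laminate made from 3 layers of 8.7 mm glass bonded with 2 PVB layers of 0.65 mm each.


Total thickness = glass contribution + PVB contribution
  Glass: 3 * 8.7 = 26.1 mm
  PVB: 2 * 0.65 = 1.3 mm
  Total = 26.1 + 1.3 = 27.4 mm

27.4 mm


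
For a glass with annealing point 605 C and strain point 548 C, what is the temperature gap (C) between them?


Gap = T_anneal - T_strain:
  gap = 605 - 548 = 57 C

57 C


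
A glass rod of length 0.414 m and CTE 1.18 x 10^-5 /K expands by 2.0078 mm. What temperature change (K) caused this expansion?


Rearrange dL = alpha * L0 * dT for dT:
  dT = dL / (alpha * L0)
  dL (m) = 2.0078 / 1000 = 0.0020078
  dT = 0.0020078 / ((1.18 x 10^-5) * 0.414) = 411.0 K

411.0 K
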